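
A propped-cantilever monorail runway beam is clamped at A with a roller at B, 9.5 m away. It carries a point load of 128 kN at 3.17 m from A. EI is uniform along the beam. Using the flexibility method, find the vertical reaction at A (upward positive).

R_A = 109 kN

Take the reaction at B as the redundant and release it; the primary structure is a cantilever fixed at A.
Primary-structure tip deflection at B by superposition:
  point load 128 at a = 3.17: Pa²(3L − a)/(6EI) = 5430/EI
Tip deflection under a unit load at B: L³/(3EI) = 285.8/EI.
The prop prevents deflection at B: R_B = δ_0/δ_{BB} = 5430/285.8 = 19 kN.
Vertical equilibrium: R_A = ΣP − R_B = 128 − 19 = 109 kN.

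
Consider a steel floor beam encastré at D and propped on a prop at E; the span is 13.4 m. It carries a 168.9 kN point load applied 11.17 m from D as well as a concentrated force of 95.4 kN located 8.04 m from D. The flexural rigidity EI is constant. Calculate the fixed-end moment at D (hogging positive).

M_D = 397.9 kN·m

Release the roller at E. Primary structure: cantilever fixed at D.
Free-end deflection of the primary structure under the applied loading (downward +):
  point load 168.9 at a = 11.17: Pa²(3L − a)/(6EI) = 101960/EI
  point load 95.4 at a = 8.04: Pa²(3L − a)/(6EI) = 33054/EI
  δ_0 = 135015/EI
Tip deflection under a unit load at E: L³/(3EI) = 802/EI.
The prop prevents deflection at E: R_E = δ_0/δ_{EE} = 135015/802 = 168.3 kN.
Moment equilibrium about D: M_D = Σ(load moments about D) − R_E·L = 2654 − 168.3×13.4 = 397.9 kN·m.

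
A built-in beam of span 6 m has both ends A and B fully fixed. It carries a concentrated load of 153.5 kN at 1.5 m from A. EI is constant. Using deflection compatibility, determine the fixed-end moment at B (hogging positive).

M_B = 43.17 kN·m

Release both end moments; the primary structure is a simply-supported span AB with redundants M_A and M_B.
On the primary (simply-supported) span, the end slopes from the loading are:
  at A: point load 153.5 at a = 1.5: Pab(L + b)/(6LEI) = 302.2/EI
  at B: point load 153.5 at a = 1.5: Pab(L + a)/(6LEI) = 215.9/EI
  θ_A0 = 302.2/EI,  θ_B0 = 215.9/EI
Flexibility coefficients: a unit moment at one end gives L/(3EI) there and L/(6EI) at the far end, so f₁₁ = f₂₂ = 2/EI and f₁₂ = f₂₁ = 1/EI.
Compatibility — zero rotation at each built-in end:
  2 M_A + 1 M_B = 302.2
  1 M_A + 2 M_B = 215.9
Solving the pair gives M_A = 129.5 kN·m and M_B = 43.17 kN·m (hogging).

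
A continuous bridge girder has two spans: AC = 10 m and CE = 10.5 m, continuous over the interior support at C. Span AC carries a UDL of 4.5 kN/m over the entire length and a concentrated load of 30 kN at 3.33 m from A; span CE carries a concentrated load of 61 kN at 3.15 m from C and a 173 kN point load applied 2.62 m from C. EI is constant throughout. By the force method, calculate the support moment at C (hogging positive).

Take M_C as the redundant. Released structure: two simple spans AC and CE with a hinge at C.
End slopes at the hinge C, treating each span as simply supported:
  span AC: UDL 4.5: wL³/(24EI) = 187.5/EI
  span AC: point load 30 at a = 3.33: Pab(L + a)/(6LEI) = 148/EI
  span CE: point load 61 at a = 3.15: Pab(L + b)/(6LEI) = 400.2/EI
  span CE: point load 173 at a = 2.62: Pab(L + b)/(6LEI) = 1042/EI
  relative rotation θ_0 = (335.5 + 1442)/EI = 1778/EI
A unit hogging moment at C produces rotation L₁/(3EI) + L₂/(3EI) = 6.833/EI.
Slope continuity at C: θ_0 = M_C·6.833/EI, so M_C = 1778/6.833 = 260.2 kN·m (hogging).

M_C = 260.2 kN·m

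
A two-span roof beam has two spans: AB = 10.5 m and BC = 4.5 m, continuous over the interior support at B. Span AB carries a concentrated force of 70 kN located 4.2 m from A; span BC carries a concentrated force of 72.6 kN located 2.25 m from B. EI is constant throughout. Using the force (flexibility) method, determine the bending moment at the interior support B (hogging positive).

Release continuity at B by inserting a hinge; the redundant is the internal moment M_B. The primary structure is two simply-supported spans AB and BC.
End slopes at the hinge B, treating each span as simply supported:
  span AB: point load 70 at a = 4.2: Pab(L + a)/(6LEI) = 432.2/EI
  span BC: point load 72.6 at a = 2.25: Pab(L + b)/(6LEI) = 91.88/EI
  relative rotation θ_0 = (432.2 + 91.88)/EI = 524.1/EI
A unit hogging moment at B produces rotation L₁/(3EI) + L₂/(3EI) = 5/EI.
Compatibility: M_B·(L₁+L₂)/(3EI) = θ_0, giving M_B = 104.8 kN·m (hogging).

M_B = 104.8 kN·m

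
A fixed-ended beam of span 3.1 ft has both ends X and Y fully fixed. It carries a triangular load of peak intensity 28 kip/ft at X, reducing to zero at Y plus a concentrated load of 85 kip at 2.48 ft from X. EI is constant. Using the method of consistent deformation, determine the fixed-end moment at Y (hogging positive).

Release both end moments; the primary structure is a simply-supported span XY with redundants M_X and M_Y.
End rotations of the released simple span under the applied load (×1/EI):
  at X: triangular load, peak 28: w₀L³/(45EI) = 18.54/EI
  at Y: triangular load, peak 28: 7w₀L³/(360EI) = 16.22/EI
  at X: point load 85 at a = 2.48: Pab(L + b)/(6LEI) = 26.14/EI
  at Y: point load 85 at a = 2.48: Pab(L + a)/(6LEI) = 39.21/EI
  θ_X0 = 44.68/EI,  θ_Y0 = 55.43/EI
Flexibility coefficients: a unit moment at one end gives L/(3EI) there and L/(6EI) at the far end, so f₁₁ = f₂₂ = 1.033/EI and f₁₂ = f₂₁ = 0.5167/EI.
Compatibility — zero rotation at each built-in end:
  1.033 M_X + 0.5167 M_Y = 44.68
  0.5167 M_X + 1.033 M_Y = 55.43
Solving the pair gives M_X = 21.89 kip·ft and M_Y = 42.7 kip·ft (hogging).

M_Y = 42.7 kip·ft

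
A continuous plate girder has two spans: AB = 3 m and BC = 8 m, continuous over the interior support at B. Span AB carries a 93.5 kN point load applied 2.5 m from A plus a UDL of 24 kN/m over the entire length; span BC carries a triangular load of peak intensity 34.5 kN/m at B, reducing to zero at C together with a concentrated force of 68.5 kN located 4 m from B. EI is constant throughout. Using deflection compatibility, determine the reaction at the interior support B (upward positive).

Insert a hinge at B; M_B is the redundant, and each span becomes simply supported.
Discontinuity in slope at B on the released structure — sum the simple-span end rotations:
  span AB: point load 93.5 at a = 2.5: Pab(L + a)/(6LEI) = 35.71/EI
  span AB: UDL 24: wL³/(24EI) = 27/EI
  span BC: triangular load, peak 34.5: w₀L³/(45EI) = 392.5/EI
  span BC: point load 68.5 at a = 4: Pab(L + b)/(6LEI) = 274/EI
  relative rotation θ_0 = (62.71 + 666.5)/EI = 729.2/EI
A unit hogging moment at B produces rotation L₁/(3EI) + L₂/(3EI) = 3.667/EI.
Slope continuity at B: θ_0 = M_B·3.667/EI, so M_B = 729.2/3.667 = 198.9 kN·m (hogging).
Span AB, ΣM about A with M_B applied at B: R_B^{AB}·3 = 341.8 + 198.9, so R_B^{AB} = 180.2 kN and R_A = 165.5 − 180.2 = -14.71 kN.
Span BC, ΣM about C: R_B^{BC}·8 = 1010 + 198.9, so R_B^{BC} = 151.1 kN and R_C = 206.5 − 151.1 = 55.39 kN.
R_B = 180.2 + 151.1 = 331.3 kN.

R_B = 331.3 kN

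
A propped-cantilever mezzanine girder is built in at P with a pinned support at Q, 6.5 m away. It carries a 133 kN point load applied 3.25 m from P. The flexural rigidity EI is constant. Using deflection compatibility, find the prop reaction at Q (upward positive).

Remove the prop at Q; the released (primary) structure is a cantilever built in at P.
Free-end deflection of the primary structure under the applied loading (downward +):
  point load 133 at a = 3.25: Pa²(3L − a)/(6EI) = 3805/EI
Tip deflection under a unit load at Q: L³/(3EI) = 91.54/EI.
Compatibility at Q: δ_0 − R_Q·δ_{QQ} = 0, so R_Q = 3805/91.54 = 41.56 kN.

R_Q = 41.56 kN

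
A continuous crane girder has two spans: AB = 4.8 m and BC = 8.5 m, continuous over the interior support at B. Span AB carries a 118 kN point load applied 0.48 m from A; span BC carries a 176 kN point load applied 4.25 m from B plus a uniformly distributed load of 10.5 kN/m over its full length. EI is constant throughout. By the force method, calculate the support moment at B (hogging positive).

Insert a hinge at B; M_B is the redundant, and each span becomes simply supported.
Rotations at B on the released spans (each span's end-slope, ×1/EI):
  span AB: point load 118 at a = 0.48: Pab(L + a)/(6LEI) = 44.86/EI
  span BC: point load 176 at a = 4.25: Pab(L + b)/(6LEI) = 794.8/EI
  span BC: UDL 10.5: wL³/(24EI) = 268.7/EI
  relative rotation θ_0 = (44.86 + 1063)/EI = 1108/EI
A unit hogging moment at B produces rotation L₁/(3EI) + L₂/(3EI) = 4.433/EI.
Compatibility: M_B·(L₁+L₂)/(3EI) = θ_0, giving M_B = 250 kN·m (hogging).

M_B = 250 kN·m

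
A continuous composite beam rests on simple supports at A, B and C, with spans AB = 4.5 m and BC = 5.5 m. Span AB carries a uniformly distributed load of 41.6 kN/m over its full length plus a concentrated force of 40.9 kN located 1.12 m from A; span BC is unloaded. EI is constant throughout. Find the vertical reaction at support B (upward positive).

Release continuity at B by inserting a hinge; the redundant is the internal moment M_B. The primary structure is two simply-supported spans AB and BC.
Rotations at B on the released spans (each span's end-slope, ×1/EI):
  span AB: UDL 41.6: wL³/(24EI) = 157.9/EI
  span AB: point load 40.9 at a = 1.12: Pab(L + a)/(6LEI) = 32.23/EI
  relative rotation θ_0 = (190.2 + 0)/EI = 190.2/EI
A unit hogging moment at B produces rotation L₁/(3EI) + L₂/(3EI) = 3.333/EI.
Compatibility: M_B·(L₁+L₂)/(3EI) = θ_0, giving M_B = 57.05 kN·m (hogging).
Span AB, ΣM about A with M_B applied at B: R_B^{AB}·4.5 = 467 + 57.05, so R_B^{AB} = 116.5 kN and R_A = 228.1 − 116.5 = 111.6 kN.
Span BC, ΣM about C: R_B^{BC}·5.5 = 0 + 57.05, so R_B^{BC} = 10.37 kN and R_C = 0 − 10.37 = -10.37 kN.
R_B = 116.5 + 10.37 = 126.8 kN.

R_B = 126.8 kN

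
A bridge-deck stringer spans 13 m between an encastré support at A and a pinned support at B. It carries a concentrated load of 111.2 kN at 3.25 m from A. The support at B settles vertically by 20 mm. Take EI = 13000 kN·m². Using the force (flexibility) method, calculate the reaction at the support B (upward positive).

R_B = 9.201 kN

Release the roller at B. Primary structure: cantilever fixed at A.
Downward deflection at the released point B due to the loads:
  point load 111.2 at a = 3.25: Pa²(3L − a)/(6EI) = 6998/EI
Tip deflection under a unit load at B: L³/(3EI) = 732.3/EI.
With EI = 13000 kN·m²: δ_0 = 0.53834 m and δ_{BB} = 0.056333 m/kN.
Compatibility — the beam at B must follow the support down by 0.02 m: δ_0 − R_B·δ_{BB} = 0.02, so R_B = (0.53834 − 0.02)/0.056333 = 9.201 kN.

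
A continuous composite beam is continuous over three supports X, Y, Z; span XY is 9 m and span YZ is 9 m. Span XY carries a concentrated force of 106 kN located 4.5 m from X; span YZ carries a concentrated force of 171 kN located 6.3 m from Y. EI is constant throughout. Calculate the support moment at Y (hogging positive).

Release continuity at Y by inserting a hinge; the redundant is the internal moment M_Y. The primary structure is two simply-supported spans XY and YZ.
End slopes at the hinge Y, treating each span as simply supported:
  span XY: point load 106 at a = 4.5: Pab(L + a)/(6LEI) = 536.6/EI
  span YZ: point load 171 at a = 6.3: Pab(L + b)/(6LEI) = 630.2/EI
  relative rotation θ_0 = (536.6 + 630.2)/EI = 1167/EI
A unit hogging moment at Y produces rotation L₁/(3EI) + L₂/(3EI) = 6/EI.
Slope continuity at Y: θ_0 = M_Y·6/EI, so M_Y = 1167/6 = 194.5 kN·m (hogging).

M_Y = 194.5 kN·m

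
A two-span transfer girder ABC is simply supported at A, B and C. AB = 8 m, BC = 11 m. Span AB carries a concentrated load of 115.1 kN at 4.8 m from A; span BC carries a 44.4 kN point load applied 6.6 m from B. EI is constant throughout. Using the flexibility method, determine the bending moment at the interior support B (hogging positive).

Release continuity at B by inserting a hinge; the redundant is the internal moment M_B. The primary structure is two simply-supported spans AB and BC.
Discontinuity in slope at B on the released structure — sum the simple-span end rotations:
  span AB: point load 115.1 at a = 4.8: Pab(L + a)/(6LEI) = 471.4/EI
  span BC: point load 44.4 at a = 6.6: Pab(L + b)/(6LEI) = 300.9/EI
  relative rotation θ_0 = (471.4 + 300.9)/EI = 772.3/EI
A unit hogging moment at B produces rotation L₁/(3EI) + L₂/(3EI) = 6.333/EI.
Slope continuity at B: θ_0 = M_B·6.333/EI, so M_B = 772.3/6.333 = 121.9 kN·m (hogging).

M_B = 121.9 kN·m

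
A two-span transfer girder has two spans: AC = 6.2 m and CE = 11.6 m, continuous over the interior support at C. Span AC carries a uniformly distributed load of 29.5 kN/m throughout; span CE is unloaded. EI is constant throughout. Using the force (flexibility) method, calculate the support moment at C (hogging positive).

M_C = 49.37 kN·m

Insert a hinge at C; M_C is the redundant, and each span becomes simply supported.
Rotations at C on the released spans (each span's end-slope, ×1/EI):
  span AC: UDL 29.5: wL³/(24EI) = 292.9/EI
  relative rotation θ_0 = (292.9 + 0)/EI = 292.9/EI
A unit hogging moment at C produces rotation L₁/(3EI) + L₂/(3EI) = 5.933/EI.
Slope continuity at C: θ_0 = M_C·5.933/EI, so M_C = 292.9/5.933 = 49.37 kN·m (hogging).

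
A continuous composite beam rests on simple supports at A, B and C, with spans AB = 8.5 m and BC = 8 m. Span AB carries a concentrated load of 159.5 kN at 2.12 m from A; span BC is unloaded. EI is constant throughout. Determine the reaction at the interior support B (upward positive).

R_B = 59.6 kN

Take M_B as the redundant. Released structure: two simple spans AB and BC with a hinge at B.
End slopes at the hinge B, treating each span as simply supported:
  span AB: point load 159.5 at a = 2.12: Pab(L + a)/(6LEI) = 449.2/EI
  relative rotation θ_0 = (449.2 + 0)/EI = 449.2/EI
A unit hogging moment at B produces rotation L₁/(3EI) + L₂/(3EI) = 5.5/EI.
Compatibility: M_B·(L₁+L₂)/(3EI) = θ_0, giving M_B = 81.68 kN·m (hogging).
Span AB, ΣM about A with M_B applied at B: R_B^{AB}·8.5 = 338.1 + 81.68, so R_B^{AB} = 49.39 kN and R_A = 159.5 − 49.39 = 110.1 kN.
Span BC, ΣM about C: R_B^{BC}·8 = 0 + 81.68, so R_B^{BC} = 10.21 kN and R_C = 0 − 10.21 = -10.21 kN.
R_B = 49.39 + 10.21 = 59.6 kN.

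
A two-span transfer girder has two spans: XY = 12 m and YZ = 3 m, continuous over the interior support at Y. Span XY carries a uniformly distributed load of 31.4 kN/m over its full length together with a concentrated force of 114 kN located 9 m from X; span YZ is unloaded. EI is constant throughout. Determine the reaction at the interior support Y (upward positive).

R_Y = 537.1 kN

Release continuity at Y by inserting a hinge; the redundant is the internal moment M_Y. The primary structure is two simply-supported spans XY and YZ.
Rotations at Y on the released spans (each span's end-slope, ×1/EI):
  span XY: UDL 31.4: wL³/(24EI) = 2261/EI
  span XY: point load 114 at a = 9: Pab(L + a)/(6LEI) = 897.8/EI
  relative rotation θ_0 = (3159 + 0)/EI = 3159/EI
A unit hogging moment at Y produces rotation L₁/(3EI) + L₂/(3EI) = 5/EI.
Slope continuity at Y: θ_0 = M_Y·5/EI, so M_Y = 3159/5 = 631.7 kN·m (hogging).
Span XY, ΣM about X with M_Y applied at Y: R_Y^{XY}·12 = 3287 + 631.7, so R_Y^{XY} = 326.5 kN and R_X = 490.8 − 326.5 = 164.3 kN.
Span YZ, ΣM about Z: R_Y^{YZ}·3 = 0 + 631.7, so R_Y^{YZ} = 210.6 kN and R_Z = 0 − 210.6 = -210.6 kN.
R_Y = 326.5 + 210.6 = 537.1 kN.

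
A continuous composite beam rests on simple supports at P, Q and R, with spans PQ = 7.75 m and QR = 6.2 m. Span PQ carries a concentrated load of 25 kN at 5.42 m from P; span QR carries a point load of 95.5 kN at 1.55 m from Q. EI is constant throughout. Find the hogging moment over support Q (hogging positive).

Insert a hinge at Q; M_Q is the redundant, and each span becomes simply supported.
Rotations at Q on the released spans (each span's end-slope, ×1/EI):
  span PQ: point load 25 at a = 5.42: Pab(L + a)/(6LEI) = 89.42/EI
  span QR: point load 95.5 at a = 1.55: Pab(L + b)/(6LEI) = 200.8/EI
  relative rotation θ_0 = (89.42 + 200.8)/EI = 290.2/EI
A unit hogging moment at Q produces rotation L₁/(3EI) + L₂/(3EI) = 4.65/EI.
Slope continuity at Q: θ_0 = M_Q·4.65/EI, so M_Q = 290.2/4.65 = 62.4 kN·m (hogging).

M_Q = 62.4 kN·m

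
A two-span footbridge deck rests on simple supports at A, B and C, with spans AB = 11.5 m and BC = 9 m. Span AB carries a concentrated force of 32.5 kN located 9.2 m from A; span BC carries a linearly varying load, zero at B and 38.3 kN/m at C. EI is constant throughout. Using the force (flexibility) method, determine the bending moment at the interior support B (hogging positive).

M_B = 109.6 kN·m

Release continuity at B by inserting a hinge; the redundant is the internal moment M_B. The primary structure is two simply-supported spans AB and BC.
Discontinuity in slope at B on the released structure — sum the simple-span end rotations:
  span AB: point load 32.5 at a = 9.2: Pab(L + a)/(6LEI) = 206.3/EI
  span BC: triangular load, peak 38.3: 7w₀L³/(360EI) = 542.9/EI
  relative rotation θ_0 = (206.3 + 542.9)/EI = 749.2/EI
A unit hogging moment at B produces rotation L₁/(3EI) + L₂/(3EI) = 6.833/EI.
Slope continuity at B: θ_0 = M_B·6.833/EI, so M_B = 749.2/6.833 = 109.6 kN·m (hogging).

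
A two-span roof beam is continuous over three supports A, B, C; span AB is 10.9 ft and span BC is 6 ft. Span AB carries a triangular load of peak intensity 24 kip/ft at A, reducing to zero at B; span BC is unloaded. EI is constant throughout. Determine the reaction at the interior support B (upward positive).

Take M_B as the redundant. Released structure: two simple spans AB and BC with a hinge at B.
Discontinuity in slope at B on the released structure — sum the simple-span end rotations:
  span AB: triangular load, peak 24: 7w₀L³/(360EI) = 604.3/EI
  relative rotation θ_0 = (604.3 + 0)/EI = 604.3/EI
A unit hogging moment at B produces rotation L₁/(3EI) + L₂/(3EI) = 5.633/EI.
Slope continuity at B: θ_0 = M_B·5.633/EI, so M_B = 604.3/5.633 = 107.3 kip·ft (hogging).
Span AB, ΣM about A with M_B applied at B: R_B^{AB}·10.9 = 475.2 + 107.3, so R_B^{AB} = 53.44 kip and R_A = 130.8 − 53.44 = 77.36 kip.
Span BC, ΣM about C: R_B^{BC}·6 = 0 + 107.3, so R_B^{BC} = 17.88 kip and R_C = 0 − 17.88 = -17.88 kip.
R_B = 53.44 + 17.88 = 71.32 kip.

R_B = 71.32 kip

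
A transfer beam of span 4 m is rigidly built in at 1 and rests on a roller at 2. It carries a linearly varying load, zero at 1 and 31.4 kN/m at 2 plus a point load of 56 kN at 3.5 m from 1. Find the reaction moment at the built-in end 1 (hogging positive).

Release the roller at 2. Primary structure: cantilever fixed at 1.
Free-end deflection of the primary structure under the applied loading (downward +):
  triangular load, peak 31.4 at the free end: 11w₀L⁴/(120EI) = 736.9/EI
  point load 56 at a = 3.5: Pa²(3L − a)/(6EI) = 971.8/EI
  δ_0 = 1709/EI
Flexibility coefficient — unit upward force at 2: δ_{22} = L³/(3EI) = 21.33/EI.
The prop prevents deflection at 2: R_2 = δ_0/δ_{22} = 1709/21.33 = 80.09 kN.
Moment equilibrium about 1: M_1 = Σ(load moments about 1) − R_2·L = 363.5 − 80.09×4 = 43.09 kN·m.

M_1 = 43.09 kN·m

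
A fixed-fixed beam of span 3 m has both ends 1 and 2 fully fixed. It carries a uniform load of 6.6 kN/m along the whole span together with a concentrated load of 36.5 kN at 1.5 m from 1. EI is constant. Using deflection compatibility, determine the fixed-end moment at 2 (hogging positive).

Release both end moments; the primary structure is a simply-supported span 12 with redundants M_1 and M_2.
End rotations of the released simple span under the applied load (×1/EI):
  at 1: UDL 6.6: wL³/(24EI) = 7.425/EI
  at 2: UDL 6.6: wL³/(24EI) = 7.425/EI
  at 1: point load 36.5 at a = 1.5: Pab(L + b)/(6LEI) = 20.53/EI
  at 2: point load 36.5 at a = 1.5: Pab(L + a)/(6LEI) = 20.53/EI
  θ_10 = 27.96/EI,  θ_20 = 27.96/EI
Flexibility coefficients: a unit moment at one end gives L/(3EI) there and L/(6EI) at the far end, so f₁₁ = f₂₂ = 1/EI and f₁₂ = f₂₁ = 0.5/EI.
Compatibility — zero rotation at each built-in end:
  1 M_1 + 0.5 M_2 = 27.96
  0.5 M_1 + 1 M_2 = 27.96
Solving the pair gives M_1 = 18.64 kN·m and M_2 = 18.64 kN·m (hogging).

M_2 = 18.64 kN·m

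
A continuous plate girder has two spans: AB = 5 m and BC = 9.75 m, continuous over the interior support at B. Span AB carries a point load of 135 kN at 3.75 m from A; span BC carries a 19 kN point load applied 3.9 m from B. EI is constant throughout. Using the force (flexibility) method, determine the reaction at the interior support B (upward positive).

Release continuity at B by inserting a hinge; the redundant is the internal moment M_B. The primary structure is two simply-supported spans AB and BC.
Rotations at B on the released spans (each span's end-slope, ×1/EI):
  span AB: point load 135 at a = 3.75: Pab(L + a)/(6LEI) = 184.6/EI
  span BC: point load 19 at a = 3.9: Pab(L + b)/(6LEI) = 115.6/EI
  relative rotation θ_0 = (184.6 + 115.6)/EI = 300.2/EI
A unit hogging moment at B produces rotation L₁/(3EI) + L₂/(3EI) = 4.917/EI.
Compatibility: M_B·(L₁+L₂)/(3EI) = θ_0, giving M_B = 61.05 kN·m (hogging).
Span AB, ΣM about A with M_B applied at B: R_B^{AB}·5 = 506.2 + 61.05, so R_B^{AB} = 113.5 kN and R_A = 135 − 113.5 = 21.54 kN.
Span BC, ΣM about C: R_B^{BC}·9.75 = 111.2 + 61.05, so R_B^{BC} = 17.66 kN and R_C = 19 − 17.66 = 1.338 kN.
R_B = 113.5 + 17.66 = 131.1 kN.

R_B = 131.1 kN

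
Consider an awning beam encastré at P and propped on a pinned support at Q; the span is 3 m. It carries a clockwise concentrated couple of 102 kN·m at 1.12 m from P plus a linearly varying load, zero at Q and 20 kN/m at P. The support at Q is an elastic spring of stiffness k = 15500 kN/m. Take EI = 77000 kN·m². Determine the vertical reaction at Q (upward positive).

Take the reaction at Q as the redundant and release it; the primary structure is a cantilever fixed at P.
Free-end deflection of the primary structure under the applied loading (downward +):
  clockwise couple 102 at a = 1.12: M₀a(2L − a)/(2EI) = 278.7/EI
  triangular load, peak 20 at the fixed end: w₀L⁴/(30EI) = 54/EI
  δ_0 = 332.7/EI
Flexibility coefficient — unit upward force at Q: δ_{QQ} = L³/(3EI) = 9/EI.
With EI = 77000 kN·m²: δ_0 = 0.004321 m and δ_{QQ} = 0.000117 m/kN.
Compatibility — the spring shortens by R_Q/k under the reaction it provides: δ_0 − R_Q·δ_{QQ} = R_Q/k. With 1/k = 0.000065 m/kN, R_Q = δ_0 / (δ_{QQ} + 1/k) = 0.004321 / (0.000117 + 0.000065) = 23.82 kN.

R_Q = 23.82 kN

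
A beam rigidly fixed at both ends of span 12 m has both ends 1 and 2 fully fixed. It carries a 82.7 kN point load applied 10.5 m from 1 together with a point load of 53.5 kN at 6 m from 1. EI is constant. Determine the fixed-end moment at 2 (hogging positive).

M_2 = 175.2 kN·m

Take the two fixed-end moments M_1, M_2 as redundants; the released structure is the simple span 12.
End rotations of the released simple span under the applied load (×1/EI):
  at 1: point load 82.7 at a = 10.5: Pab(L + b)/(6LEI) = 244.2/EI
  at 2: point load 82.7 at a = 10.5: Pab(L + a)/(6LEI) = 407/EI
  at 1: point load 53.5 at a = 6: Pab(L + b)/(6LEI) = 481.5/EI
  at 2: point load 53.5 at a = 6: Pab(L + a)/(6LEI) = 481.5/EI
  θ_10 = 725.7/EI,  θ_20 = 888.5/EI
Flexibility coefficients: a unit moment at one end gives L/(3EI) there and L/(6EI) at the far end, so f₁₁ = f₂₂ = 4/EI and f₁₂ = f₂₁ = 2/EI.
Compatibility — zero rotation at each built-in end:
  4 M_1 + 2 M_2 = 725.7
  2 M_1 + 4 M_2 = 888.5
Solving the pair gives M_1 = 93.82 kN·m and M_2 = 175.2 kN·m (hogging).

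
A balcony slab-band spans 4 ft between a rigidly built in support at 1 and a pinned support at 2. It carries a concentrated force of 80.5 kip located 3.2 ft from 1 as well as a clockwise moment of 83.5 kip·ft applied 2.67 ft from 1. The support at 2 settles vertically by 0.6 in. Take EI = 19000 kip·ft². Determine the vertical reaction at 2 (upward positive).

R_2 = 39.99 kip

Choose R_2 as the redundant. The primary structure is the cantilever fixed at 1.
Downward deflection at the released point 2 due to the loads:
  point load 80.5 at a = 3.2: Pa²(3L − a)/(6EI) = 1209/EI
  clockwise couple 83.5 at a = 2.67: M₀a(2L − a)/(2EI) = 594.1/EI
  δ_0 = 1803/EI
Tip deflection under a unit load at 2: L³/(3EI) = 21.33/EI.
With EI = 19000 kip·ft²: δ_0 = 0.094903 ft and δ_{22} = 0.001123 ft/kip.
Compatibility — the beam at 2 must follow the support down by 0.05 ft: δ_0 − R_2·δ_{22} = 0.05, so R_2 = (0.094903 − 0.05)/0.001123 = 39.99 kip.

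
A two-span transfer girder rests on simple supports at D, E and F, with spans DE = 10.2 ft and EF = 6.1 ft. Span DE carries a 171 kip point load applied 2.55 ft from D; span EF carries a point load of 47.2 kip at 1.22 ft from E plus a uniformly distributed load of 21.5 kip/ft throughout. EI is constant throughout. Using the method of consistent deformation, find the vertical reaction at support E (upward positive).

R_E = 193.5 kip

Release continuity at E by inserting a hinge; the redundant is the internal moment M_E. The primary structure is two simply-supported spans DE and EF.
Discontinuity in slope at E on the released structure — sum the simple-span end rotations:
  span DE: point load 171 at a = 2.55: Pab(L + a)/(6LEI) = 695/EI
  span EF: point load 47.2 at a = 1.22: Pab(L + b)/(6LEI) = 84.3/EI
  span EF: UDL 21.5: wL³/(24EI) = 203.3/EI
  relative rotation θ_0 = (695 + 287.6)/EI = 982.6/EI
A unit hogging moment at E produces rotation L₁/(3EI) + L₂/(3EI) = 5.433/EI.
Compatibility: M_E·(L₁+L₂)/(3EI) = θ_0, giving M_E = 180.8 kip·ft (hogging).
Span DE, ΣM about D with M_E applied at E: R_E^{DE}·10.2 = 436.1 + 180.8, so R_E^{DE} = 60.48 kip and R_D = 171 − 60.48 = 110.5 kip.
Span EF, ΣM about F: R_E^{EF}·6.1 = 630.3 + 180.8, so R_E^{EF} = 133 kip and R_F = 178.3 − 133 = 45.37 kip.
R_E = 60.48 + 133 = 193.5 kip.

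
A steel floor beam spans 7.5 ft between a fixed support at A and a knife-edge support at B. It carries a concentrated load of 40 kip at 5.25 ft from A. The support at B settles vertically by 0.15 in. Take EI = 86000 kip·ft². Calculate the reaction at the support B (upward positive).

Choose R_B as the redundant. The primary structure is the cantilever fixed at A.
Primary-structure tip deflection at B by superposition:
  point load 40 at a = 5.25: Pa²(3L − a)/(6EI) = 3170/EI
Flexibility coefficient — unit upward force at B: δ_{BB} = L³/(3EI) = 140.6/EI.
With EI = 86000 kip·ft²: δ_0 = 0.036857 ft and δ_{BB} = 0.001635 ft/kip.
Compatibility — the beam at B must follow the support down by 0.0125 ft: δ_0 − R_B·δ_{BB} = 0.0125, so R_B = (0.036857 − 0.0125)/0.001635 = 14.9 kip.

R_B = 14.9 kip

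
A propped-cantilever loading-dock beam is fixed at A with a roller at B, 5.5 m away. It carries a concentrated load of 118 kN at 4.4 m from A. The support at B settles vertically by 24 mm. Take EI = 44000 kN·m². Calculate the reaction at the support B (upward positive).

R_B = 64.03 kN

Remove the prop at B; the released (primary) structure is a cantilever built in at A.
Deflection at B on the released cantilever, summing each load's contribution:
  point load 118 at a = 4.4: Pa²(3L − a)/(6EI) = 4607/EI
Tip deflection under a unit load at B: L³/(3EI) = 55.46/EI.
With EI = 44000 kN·m²: δ_0 = 0.10471 m and δ_{BB} = 0.00126 m/kN.
Compatibility — the beam at B must follow the support down by 0.024 m: δ_0 − R_B·δ_{BB} = 0.024, so R_B = (0.10471 − 0.024)/0.00126 = 64.03 kN.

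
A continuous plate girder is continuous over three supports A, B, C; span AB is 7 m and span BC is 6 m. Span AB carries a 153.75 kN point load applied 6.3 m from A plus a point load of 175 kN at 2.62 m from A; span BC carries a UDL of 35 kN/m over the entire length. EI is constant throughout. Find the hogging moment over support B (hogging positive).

M_B = 228.4 kN·m

Take M_B as the redundant. Released structure: two simple spans AB and BC with a hinge at B.
Rotations at B on the released spans (each span's end-slope, ×1/EI):
  span AB: point load 153.75 at a = 6.3: Pab(L + a)/(6LEI) = 214.7/EI
  span AB: point load 175 at a = 2.62: Pab(L + a)/(6LEI) = 460/EI
  span BC: UDL 35: wL³/(24EI) = 315/EI
  relative rotation θ_0 = (674.7 + 315)/EI = 989.7/EI
A unit hogging moment at B produces rotation L₁/(3EI) + L₂/(3EI) = 4.333/EI.
Slope continuity at B: θ_0 = M_B·4.333/EI, so M_B = 989.7/4.333 = 228.4 kN·m (hogging).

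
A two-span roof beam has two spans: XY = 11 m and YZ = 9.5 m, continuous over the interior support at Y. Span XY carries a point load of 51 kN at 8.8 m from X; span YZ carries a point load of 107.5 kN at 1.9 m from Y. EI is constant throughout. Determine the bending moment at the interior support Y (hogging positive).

M_Y = 111.5 kN·m

Insert a hinge at Y; M_Y is the redundant, and each span becomes simply supported.
Rotations at Y on the released spans (each span's end-slope, ×1/EI):
  span XY: point load 51 at a = 8.8: Pab(L + a)/(6LEI) = 296.2/EI
  span YZ: point load 107.5 at a = 1.9: Pab(L + b)/(6LEI) = 465.7/EI
  relative rotation θ_0 = (296.2 + 465.7)/EI = 761.9/EI
A unit hogging moment at Y produces rotation L₁/(3EI) + L₂/(3EI) = 6.833/EI.
Compatibility: M_Y·(L₁+L₂)/(3EI) = θ_0, giving M_Y = 111.5 kN·m (hogging).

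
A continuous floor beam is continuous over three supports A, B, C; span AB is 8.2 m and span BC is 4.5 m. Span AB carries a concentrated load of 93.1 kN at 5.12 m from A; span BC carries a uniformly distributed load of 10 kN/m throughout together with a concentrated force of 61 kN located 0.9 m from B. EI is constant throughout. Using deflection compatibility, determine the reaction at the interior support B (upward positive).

R_B = 169.7 kN

Insert a hinge at B; M_B is the redundant, and each span becomes simply supported.
Discontinuity in slope at B on the released structure — sum the simple-span end rotations:
  span AB: point load 93.1 at a = 5.12: Pab(L + a)/(6LEI) = 397.5/EI
  span BC: UDL 10: wL³/(24EI) = 37.97/EI
  span BC: point load 61 at a = 0.9: Pab(L + b)/(6LEI) = 59.29/EI
  relative rotation θ_0 = (397.5 + 97.26)/EI = 494.7/EI
A unit hogging moment at B produces rotation L₁/(3EI) + L₂/(3EI) = 4.233/EI.
Compatibility: M_B·(L₁+L₂)/(3EI) = θ_0, giving M_B = 116.9 kN·m (hogging).
Span AB, ΣM about A with M_B applied at B: R_B^{AB}·8.2 = 476.7 + 116.9, so R_B^{AB} = 72.38 kN and R_A = 93.1 − 72.38 = 20.72 kN.
Span BC, ΣM about C: R_B^{BC}·4.5 = 320.9 + 116.9, so R_B^{BC} = 97.27 kN and R_C = 106 − 97.27 = 8.73 kN.
R_B = 72.38 + 97.27 = 169.7 kN.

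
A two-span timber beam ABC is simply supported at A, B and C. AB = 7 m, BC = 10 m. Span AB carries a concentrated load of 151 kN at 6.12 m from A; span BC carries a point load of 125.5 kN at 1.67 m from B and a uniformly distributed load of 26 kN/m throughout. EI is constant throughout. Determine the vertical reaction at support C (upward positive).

Release continuity at B by inserting a hinge; the redundant is the internal moment M_B. The primary structure is two simply-supported spans AB and BC.
End slopes at the hinge B, treating each span as simply supported:
  span AB: point load 151 at a = 6.12: Pab(L + a)/(6LEI) = 254/EI
  span BC: point load 125.5 at a = 1.67: Pab(L + b)/(6LEI) = 533.4/EI
  span BC: UDL 26: wL³/(24EI) = 1083/EI
  relative rotation θ_0 = (254 + 1617)/EI = 1871/EI
A unit hogging moment at B produces rotation L₁/(3EI) + L₂/(3EI) = 5.667/EI.
Slope continuity at B: θ_0 = M_B·5.667/EI, so M_B = 1871/5.667 = 330.1 kN·m (hogging).
Span BC, ΣM about C: R_B^{BC}·10 = 2345 + 330.1, so R_B^{BC} = 267.6 kN and R_C = 385.5 − 267.6 = 117.9 kN.

R_C = 117.9 kN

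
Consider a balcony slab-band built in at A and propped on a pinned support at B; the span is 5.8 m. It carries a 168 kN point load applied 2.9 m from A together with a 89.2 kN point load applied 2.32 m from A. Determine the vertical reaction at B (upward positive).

Choose R_B as the redundant. The primary structure is the cantilever fixed at A.
Free-end deflection of the primary structure under the applied loading (downward +):
  point load 168 at a = 2.9: Pa²(3L − a)/(6EI) = 3414/EI
  point load 89.2 at a = 2.32: Pa²(3L − a)/(6EI) = 1207/EI
  δ_0 = 4621/EI
Flexibility coefficient — unit upward force at B: δ_{BB} = L³/(3EI) = 65.04/EI.
The prop prevents deflection at B: R_B = δ_0/δ_{BB} = 4621/65.04 = 71.05 kN.

R_B = 71.05 kN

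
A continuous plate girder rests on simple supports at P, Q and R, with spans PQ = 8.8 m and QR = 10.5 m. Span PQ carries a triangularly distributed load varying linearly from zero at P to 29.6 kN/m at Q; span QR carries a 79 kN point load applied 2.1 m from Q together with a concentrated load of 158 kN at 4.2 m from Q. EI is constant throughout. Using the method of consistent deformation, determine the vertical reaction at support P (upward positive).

Release continuity at Q by inserting a hinge; the redundant is the internal moment M_Q. The primary structure is two simply-supported spans PQ and QR.
End slopes at the hinge Q, treating each span as simply supported:
  span PQ: triangular load, peak 29.6: w₀L³/(45EI) = 448.3/EI
  span QR: point load 79 at a = 2.1: Pab(L + b)/(6LEI) = 418.1/EI
  span QR: point load 158 at a = 4.2: Pab(L + b)/(6LEI) = 1115/EI
  relative rotation θ_0 = (448.3 + 1533)/EI = 1981/EI
A unit hogging moment at Q produces rotation L₁/(3EI) + L₂/(3EI) = 6.433/EI.
Slope continuity at Q: θ_0 = M_Q·6.433/EI, so M_Q = 1981/6.433 = 308 kN·m (hogging).
Span PQ, ΣM about P with M_Q applied at Q: R_Q^{PQ}·8.8 = 764.1 + 308, so R_Q^{PQ} = 121.8 kN and R_P = 130.2 − 121.8 = 8.419 kN.

R_P = 8.419 kN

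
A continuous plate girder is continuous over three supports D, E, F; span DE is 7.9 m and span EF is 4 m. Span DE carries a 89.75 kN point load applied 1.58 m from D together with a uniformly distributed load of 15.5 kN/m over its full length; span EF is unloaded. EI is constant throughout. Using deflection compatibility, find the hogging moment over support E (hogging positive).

M_E = 125.5 kN·m

Release continuity at E by inserting a hinge; the redundant is the internal moment M_E. The primary structure is two simply-supported spans DE and EF.
End slopes at the hinge E, treating each span as simply supported:
  span DE: point load 89.75 at a = 1.58: Pab(L + a)/(6LEI) = 179.2/EI
  span DE: UDL 15.5: wL³/(24EI) = 318.4/EI
  relative rotation θ_0 = (497.7 + 0)/EI = 497.7/EI
A unit hogging moment at E produces rotation L₁/(3EI) + L₂/(3EI) = 3.967/EI.
Slope continuity at E: θ_0 = M_E·3.967/EI, so M_E = 497.7/3.967 = 125.5 kN·m (hogging).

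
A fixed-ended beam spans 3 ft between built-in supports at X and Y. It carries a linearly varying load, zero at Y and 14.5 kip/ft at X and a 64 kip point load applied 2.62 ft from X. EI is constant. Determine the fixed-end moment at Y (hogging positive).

Take the two fixed-end moments M_X, M_Y as redundants; the released structure is the simple span XY.
Simple-span end rotations at X and Y under the given loads:
  at X: triangular load, peak 14.5: w₀L³/(45EI) = 8.7/EI
  at Y: triangular load, peak 14.5: 7w₀L³/(360EI) = 7.612/EI
  at X: point load 64 at a = 2.62: Pab(L + b)/(6LEI) = 11.96/EI
  at Y: point load 64 at a = 2.62: Pab(L + a)/(6LEI) = 19.89/EI
  θ_X0 = 20.66/EI,  θ_Y0 = 27.51/EI
Flexibility coefficients: a unit moment at one end gives L/(3EI) there and L/(6EI) at the far end, so f₁₁ = f₂₂ = 1/EI and f₁₂ = f₂₁ = 0.5/EI.
Compatibility — zero rotation at each built-in end:
  1 M_X + 0.5 M_Y = 20.66
  0.5 M_X + 1 M_Y = 27.51
Solving the pair gives M_X = 9.215 kip·ft and M_Y = 22.9 kip·ft (hogging).

M_Y = 22.9 kip·ft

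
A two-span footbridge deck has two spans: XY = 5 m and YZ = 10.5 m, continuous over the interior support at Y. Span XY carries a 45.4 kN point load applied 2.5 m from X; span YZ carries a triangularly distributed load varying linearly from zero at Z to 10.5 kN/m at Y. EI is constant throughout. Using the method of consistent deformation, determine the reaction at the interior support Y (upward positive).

R_Y = 78.94 kN

Insert a hinge at Y; M_Y is the redundant, and each span becomes simply supported.
Discontinuity in slope at Y on the released structure — sum the simple-span end rotations:
  span XY: point load 45.4 at a = 2.5: Pab(L + a)/(6LEI) = 70.94/EI
  span YZ: triangular load, peak 10.5: w₀L³/(45EI) = 270.1/EI
  relative rotation θ_0 = (70.94 + 270.1)/EI = 341.1/EI
A unit hogging moment at Y produces rotation L₁/(3EI) + L₂/(3EI) = 5.167/EI.
Compatibility: M_Y·(L₁+L₂)/(3EI) = θ_0, giving M_Y = 66.01 kN·m (hogging).
Span XY, ΣM about X with M_Y applied at Y: R_Y^{XY}·5 = 113.5 + 66.01, so R_Y^{XY} = 35.9 kN and R_X = 45.4 − 35.9 = 9.498 kN.
Span YZ, ΣM about Z: R_Y^{YZ}·10.5 = 385.9 + 66.01, so R_Y^{YZ} = 43.04 kN and R_Z = 55.12 − 43.04 = 12.09 kN.
R_Y = 35.9 + 43.04 = 78.94 kN.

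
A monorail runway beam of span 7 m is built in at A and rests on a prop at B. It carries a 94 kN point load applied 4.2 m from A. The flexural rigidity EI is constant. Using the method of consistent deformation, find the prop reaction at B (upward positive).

R_B = 40.61 kN

Take the reaction at B as the redundant and release it; the primary structure is a cantilever fixed at A.
Downward deflection at the released point B due to the loads:
  point load 94 at a = 4.2: Pa²(3L − a)/(6EI) = 4643/EI
Tip deflection under a unit load at B: L³/(3EI) = 114.3/EI.
Compatibility at B: δ_0 − R_B·δ_{BB} = 0, so R_B = 4643/114.3 = 40.61 kN.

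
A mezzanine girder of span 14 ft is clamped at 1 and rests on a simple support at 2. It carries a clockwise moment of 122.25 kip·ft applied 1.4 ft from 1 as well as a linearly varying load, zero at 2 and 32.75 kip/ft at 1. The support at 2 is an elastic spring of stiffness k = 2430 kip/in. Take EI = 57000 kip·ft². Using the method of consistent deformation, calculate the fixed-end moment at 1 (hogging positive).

Take the reaction at 2 as the redundant and release it; the primary structure is a cantilever fixed at 1.
Free-end deflection of the primary structure under the applied loading (downward +):
  clockwise couple 122.25 at a = 1.4: M₀a(2L − a)/(2EI) = 2276/EI
  triangular load, peak 32.75 at the fixed end: w₀L⁴/(30EI) = 41937/EI
  δ_0 = 44214/EI
Flexibility coefficient — unit upward force at 2: δ_{22} = L³/(3EI) = 914.7/EI.
With EI = 57000 kip·ft²: δ_0 = 0.77568 ft and δ_{22} = 0.016047 ft/kip.
Compatibility — the spring shortens by R_2/k under the reaction it provides: δ_0 − R_2·δ_{22} = R_2/k. With 1/k = 1/(2430×12) ft/kip = 0.000034 ft/kip, R_2 = δ_0 / (δ_{22} + 1/k) = 0.77568 / (0.016047 + 0.000034) = 48.24 kip.
Moment equilibrium about 1: M_1 = Σ(load moments about 1) − R_2·L = 1192 − 48.24×14 = 516.8 kip·ft.

M_1 = 516.8 kip·ft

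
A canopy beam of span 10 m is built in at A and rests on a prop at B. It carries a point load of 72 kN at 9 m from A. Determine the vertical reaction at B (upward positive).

Remove the prop at B; the released (primary) structure is a cantilever built in at A.
Downward deflection at the released point B due to the loads:
  point load 72 at a = 9: Pa²(3L − a)/(6EI) = 20412/EI
Tip deflection under a unit load at B: L³/(3EI) = 333.3/EI.
Compatibility at B: δ_0 − R_B·δ_{BB} = 0, so R_B = 20412/333.3 = 61.24 kN.

R_B = 61.24 kN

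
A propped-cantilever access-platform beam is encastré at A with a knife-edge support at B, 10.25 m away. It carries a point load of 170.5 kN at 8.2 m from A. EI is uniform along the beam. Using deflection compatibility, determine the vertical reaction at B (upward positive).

Remove the prop at B; the released (primary) structure is a cantilever built in at A.
Deflection at B on the released cantilever, summing each load's contribution:
  point load 170.5 at a = 8.2: Pa²(3L − a)/(6EI) = 43087/EI
Tip deflection under a unit load at B: L³/(3EI) = 359/EI.
The prop prevents deflection at B: R_B = δ_0/δ_{BB} = 43087/359 = 120 kN.

R_B = 120 kN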